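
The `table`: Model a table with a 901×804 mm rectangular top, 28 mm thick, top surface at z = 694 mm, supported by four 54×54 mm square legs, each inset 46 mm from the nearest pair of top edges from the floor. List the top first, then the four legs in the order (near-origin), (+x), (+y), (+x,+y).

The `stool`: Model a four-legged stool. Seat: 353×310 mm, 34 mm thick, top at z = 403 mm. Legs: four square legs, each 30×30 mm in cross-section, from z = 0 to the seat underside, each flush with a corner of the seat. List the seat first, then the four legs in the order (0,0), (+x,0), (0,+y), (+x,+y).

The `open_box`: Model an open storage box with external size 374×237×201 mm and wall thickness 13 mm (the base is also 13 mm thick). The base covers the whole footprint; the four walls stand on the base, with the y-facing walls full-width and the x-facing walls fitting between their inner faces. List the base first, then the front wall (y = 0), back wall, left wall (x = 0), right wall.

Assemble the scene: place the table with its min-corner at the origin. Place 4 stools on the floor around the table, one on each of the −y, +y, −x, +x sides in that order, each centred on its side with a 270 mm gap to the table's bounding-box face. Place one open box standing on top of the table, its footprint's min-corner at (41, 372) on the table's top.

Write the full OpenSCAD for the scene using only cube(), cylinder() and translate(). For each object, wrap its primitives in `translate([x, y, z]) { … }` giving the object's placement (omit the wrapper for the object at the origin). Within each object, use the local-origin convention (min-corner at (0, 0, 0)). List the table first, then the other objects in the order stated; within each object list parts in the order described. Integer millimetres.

translate([0, 0, 666]) cube([901, 804, 28]);
translate([46, 46, 0]) cube([54, 54, 666]);
translate([801, 46, 0]) cube([54, 54, 666]);
translate([46, 704, 0]) cube([54, 54, 666]);
translate([801, 704, 0]) cube([54, 54, 666]);
translate([274, -580, 0]) {
  translate([0, 0, 369]) cube([353, 310, 34]);
  cube([30, 30, 369]);
  translate([323, 0, 0]) cube([30, 30, 369]);
  translate([0, 280, 0]) cube([30, 30, 369]);
  translate([323, 280, 0]) cube([30, 30, 369]);
}
translate([274, 1074, 0]) {
  translate([0, 0, 369]) cube([353, 310, 34]);
  cube([30, 30, 369]);
  translate([323, 0, 0]) cube([30, 30, 369]);
  translate([0, 280, 0]) cube([30, 30, 369]);
  translate([323, 280, 0]) cube([30, 30, 369]);
}
translate([-623, 247, 0]) {
  translate([0, 0, 369]) cube([353, 310, 34]);
  cube([30, 30, 369]);
  translate([323, 0, 0]) cube([30, 30, 369]);
  translate([0, 280, 0]) cube([30, 30, 369]);
  translate([323, 280, 0]) cube([30, 30, 369]);
}
translate([1171, 247, 0]) {
  translate([0, 0, 369]) cube([353, 310, 34]);
  cube([30, 30, 369]);
  translate([323, 0, 0]) cube([30, 30, 369]);
  translate([0, 280, 0]) cube([30, 30, 369]);
  translate([323, 280, 0]) cube([30, 30, 369]);
}
translate([41, 372, 694]) {
  cube([374, 237, 13]);
  translate([0, 0, 13]) cube([374, 13, 188]);
  translate([0, 224, 13]) cube([374, 13, 188]);
  translate([0, 13, 13]) cube([13, 211, 188]);
  translate([361, 13, 13]) cube([13, 211, 188]);
}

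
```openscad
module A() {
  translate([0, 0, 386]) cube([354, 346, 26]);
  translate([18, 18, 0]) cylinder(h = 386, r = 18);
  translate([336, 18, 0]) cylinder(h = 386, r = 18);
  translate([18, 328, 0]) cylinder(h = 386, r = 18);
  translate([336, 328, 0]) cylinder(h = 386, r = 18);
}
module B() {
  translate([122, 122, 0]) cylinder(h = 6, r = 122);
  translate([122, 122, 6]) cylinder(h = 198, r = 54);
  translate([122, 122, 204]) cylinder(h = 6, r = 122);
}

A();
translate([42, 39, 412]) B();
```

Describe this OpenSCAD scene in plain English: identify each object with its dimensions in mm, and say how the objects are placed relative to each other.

A is a four-legged stool. The seat is 354×346 mm, 26 mm thick, top at z = 412 mm. It stands on four round legs, each 36 mm in diameter, from z = 0 to the seat underside, each leg's axis is inset half a diameter from the nearest pair of seat edges (so the leg's bounding box is flush with the corner).

B is a spool: two coaxial disc flanges of radius 122 mm and thickness 6 mm, joined by a core cylinder of radius 54 mm and height 198 mm. The lower flange rests on z = 0 and the three cylinders share a vertical axis.

The spool is on top of the stool.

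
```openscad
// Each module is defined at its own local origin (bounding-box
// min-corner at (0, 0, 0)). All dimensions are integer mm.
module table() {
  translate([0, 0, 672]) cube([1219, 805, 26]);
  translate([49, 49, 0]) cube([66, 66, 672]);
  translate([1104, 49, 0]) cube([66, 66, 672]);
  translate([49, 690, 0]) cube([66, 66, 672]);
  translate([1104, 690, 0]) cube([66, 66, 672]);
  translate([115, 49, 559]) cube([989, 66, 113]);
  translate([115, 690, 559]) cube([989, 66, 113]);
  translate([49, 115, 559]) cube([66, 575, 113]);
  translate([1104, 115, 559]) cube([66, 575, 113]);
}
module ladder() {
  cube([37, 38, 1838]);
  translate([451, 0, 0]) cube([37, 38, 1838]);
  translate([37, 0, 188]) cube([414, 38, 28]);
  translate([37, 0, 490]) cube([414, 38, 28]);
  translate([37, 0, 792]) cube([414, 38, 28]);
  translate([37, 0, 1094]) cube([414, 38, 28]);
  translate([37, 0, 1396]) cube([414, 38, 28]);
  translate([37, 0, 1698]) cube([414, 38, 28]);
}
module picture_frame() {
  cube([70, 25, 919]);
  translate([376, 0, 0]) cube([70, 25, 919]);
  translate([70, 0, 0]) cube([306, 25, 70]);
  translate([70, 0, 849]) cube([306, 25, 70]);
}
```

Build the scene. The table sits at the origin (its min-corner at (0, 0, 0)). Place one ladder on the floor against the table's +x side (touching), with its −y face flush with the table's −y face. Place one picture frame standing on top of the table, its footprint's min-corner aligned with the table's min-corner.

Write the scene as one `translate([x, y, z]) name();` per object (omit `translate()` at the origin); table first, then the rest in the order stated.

table();
translate([1219, 0, 0]) ladder();
translate([0, 0, 698]) picture_frame();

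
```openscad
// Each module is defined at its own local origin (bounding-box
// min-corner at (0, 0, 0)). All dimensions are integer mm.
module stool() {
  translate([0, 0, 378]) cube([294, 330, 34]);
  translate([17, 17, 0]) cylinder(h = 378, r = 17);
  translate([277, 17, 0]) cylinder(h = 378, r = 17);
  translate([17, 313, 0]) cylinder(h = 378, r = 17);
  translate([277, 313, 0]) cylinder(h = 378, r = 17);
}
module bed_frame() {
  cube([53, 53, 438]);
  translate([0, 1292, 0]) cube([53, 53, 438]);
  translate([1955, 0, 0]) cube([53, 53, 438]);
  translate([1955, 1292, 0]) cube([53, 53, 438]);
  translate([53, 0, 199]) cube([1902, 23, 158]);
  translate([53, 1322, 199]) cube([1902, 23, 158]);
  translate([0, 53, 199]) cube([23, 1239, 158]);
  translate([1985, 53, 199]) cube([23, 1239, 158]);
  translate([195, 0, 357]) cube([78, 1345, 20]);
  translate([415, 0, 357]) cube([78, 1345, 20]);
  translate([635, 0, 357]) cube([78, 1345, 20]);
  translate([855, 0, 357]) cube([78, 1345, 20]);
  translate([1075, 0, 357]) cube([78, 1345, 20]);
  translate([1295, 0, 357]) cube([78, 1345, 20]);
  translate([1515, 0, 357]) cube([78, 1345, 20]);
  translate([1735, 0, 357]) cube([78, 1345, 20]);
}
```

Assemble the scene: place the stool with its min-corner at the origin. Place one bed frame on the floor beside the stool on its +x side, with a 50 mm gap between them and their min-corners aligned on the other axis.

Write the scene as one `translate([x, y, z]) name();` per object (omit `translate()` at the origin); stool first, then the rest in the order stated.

stool();
translate([344, 0, 0]) bed_frame();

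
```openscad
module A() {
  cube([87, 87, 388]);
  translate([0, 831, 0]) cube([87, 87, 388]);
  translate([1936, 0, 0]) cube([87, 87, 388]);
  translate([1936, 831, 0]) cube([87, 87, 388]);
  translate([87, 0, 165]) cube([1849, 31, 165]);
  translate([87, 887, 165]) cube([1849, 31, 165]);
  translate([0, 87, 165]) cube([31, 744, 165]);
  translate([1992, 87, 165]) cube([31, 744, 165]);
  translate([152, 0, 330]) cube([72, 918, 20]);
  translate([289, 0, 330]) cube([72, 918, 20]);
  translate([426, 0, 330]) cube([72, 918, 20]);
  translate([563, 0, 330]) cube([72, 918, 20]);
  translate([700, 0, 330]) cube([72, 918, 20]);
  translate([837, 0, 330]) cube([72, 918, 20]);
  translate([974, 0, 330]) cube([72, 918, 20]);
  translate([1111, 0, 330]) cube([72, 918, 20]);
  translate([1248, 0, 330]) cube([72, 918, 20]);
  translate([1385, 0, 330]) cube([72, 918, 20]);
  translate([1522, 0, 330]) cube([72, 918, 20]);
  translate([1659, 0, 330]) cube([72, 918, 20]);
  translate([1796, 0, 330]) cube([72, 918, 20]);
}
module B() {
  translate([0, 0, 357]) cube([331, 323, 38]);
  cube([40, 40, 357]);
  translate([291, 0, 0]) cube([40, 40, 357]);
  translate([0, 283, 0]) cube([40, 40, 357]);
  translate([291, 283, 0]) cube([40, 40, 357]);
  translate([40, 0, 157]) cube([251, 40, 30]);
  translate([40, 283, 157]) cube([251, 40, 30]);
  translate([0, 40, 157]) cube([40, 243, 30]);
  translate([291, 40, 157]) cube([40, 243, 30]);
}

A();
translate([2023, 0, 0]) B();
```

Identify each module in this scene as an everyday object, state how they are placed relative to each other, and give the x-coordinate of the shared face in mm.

A is a bed frame. B is a stool. The stool is against the bed frame's +x side, with their −y faces flush. The x-coordinate of the shared face is 2023 mm.

The bed frame's +x face and the stool's −x face are both at x = 2023 mm.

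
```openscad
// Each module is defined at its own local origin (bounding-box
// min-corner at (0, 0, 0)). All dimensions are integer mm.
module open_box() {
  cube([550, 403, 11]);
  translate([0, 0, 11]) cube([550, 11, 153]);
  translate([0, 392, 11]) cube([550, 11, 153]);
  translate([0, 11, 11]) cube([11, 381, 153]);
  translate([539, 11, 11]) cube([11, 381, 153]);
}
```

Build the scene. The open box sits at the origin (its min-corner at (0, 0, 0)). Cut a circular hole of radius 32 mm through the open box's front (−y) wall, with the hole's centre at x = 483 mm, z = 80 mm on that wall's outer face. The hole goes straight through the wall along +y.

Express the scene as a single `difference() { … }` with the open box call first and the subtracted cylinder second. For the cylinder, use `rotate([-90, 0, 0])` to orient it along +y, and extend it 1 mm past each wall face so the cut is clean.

difference() {
  open_box();
  translate([483, -1, 80]) rotate([-90, 0, 0]) cylinder(h = 13, r = 32);
}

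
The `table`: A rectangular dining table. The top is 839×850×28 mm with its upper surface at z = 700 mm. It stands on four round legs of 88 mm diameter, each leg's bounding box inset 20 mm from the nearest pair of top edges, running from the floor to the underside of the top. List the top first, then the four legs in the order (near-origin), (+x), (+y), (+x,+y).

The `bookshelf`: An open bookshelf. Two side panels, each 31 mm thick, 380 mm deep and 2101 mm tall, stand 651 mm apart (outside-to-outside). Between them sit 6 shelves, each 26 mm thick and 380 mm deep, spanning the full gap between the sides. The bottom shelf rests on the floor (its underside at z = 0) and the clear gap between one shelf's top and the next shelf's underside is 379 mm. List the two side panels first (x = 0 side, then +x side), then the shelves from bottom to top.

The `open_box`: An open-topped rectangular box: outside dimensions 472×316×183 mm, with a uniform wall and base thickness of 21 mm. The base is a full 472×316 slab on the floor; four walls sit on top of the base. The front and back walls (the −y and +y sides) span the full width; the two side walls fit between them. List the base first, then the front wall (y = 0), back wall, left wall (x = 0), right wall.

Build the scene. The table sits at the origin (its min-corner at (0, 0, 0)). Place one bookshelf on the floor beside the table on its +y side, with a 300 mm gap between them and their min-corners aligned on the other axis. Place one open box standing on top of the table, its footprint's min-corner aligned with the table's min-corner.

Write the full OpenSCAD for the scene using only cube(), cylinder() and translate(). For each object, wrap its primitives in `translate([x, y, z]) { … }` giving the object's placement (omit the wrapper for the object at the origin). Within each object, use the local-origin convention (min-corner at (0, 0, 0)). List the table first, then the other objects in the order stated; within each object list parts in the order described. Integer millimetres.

translate([0, 0, 672]) cube([839, 850, 28]);
translate([64, 64, 0]) cylinder(h = 672, r = 44);
translate([775, 64, 0]) cylinder(h = 672, r = 44);
translate([64, 786, 0]) cylinder(h = 672, r = 44);
translate([775, 786, 0]) cylinder(h = 672, r = 44);
translate([0, 1150, 0]) {
  cube([31, 380, 2101]);
  translate([620, 0, 0]) cube([31, 380, 2101]);
  translate([31, 0, 0]) cube([589, 380, 26]);
  translate([31, 0, 405]) cube([589, 380, 26]);
  translate([31, 0, 810]) cube([589, 380, 26]);
  translate([31, 0, 1215]) cube([589, 380, 26]);
  translate([31, 0, 1620]) cube([589, 380, 26]);
  translate([31, 0, 2025]) cube([589, 380, 26]);
}
translate([0, 0, 700]) {
  cube([472, 316, 21]);
  translate([0, 0, 21]) cube([472, 21, 162]);
  translate([0, 295, 21]) cube([472, 21, 162]);
  translate([0, 21, 21]) cube([21, 274, 162]);
  translate([451, 21, 21]) cube([21, 274, 162]);
}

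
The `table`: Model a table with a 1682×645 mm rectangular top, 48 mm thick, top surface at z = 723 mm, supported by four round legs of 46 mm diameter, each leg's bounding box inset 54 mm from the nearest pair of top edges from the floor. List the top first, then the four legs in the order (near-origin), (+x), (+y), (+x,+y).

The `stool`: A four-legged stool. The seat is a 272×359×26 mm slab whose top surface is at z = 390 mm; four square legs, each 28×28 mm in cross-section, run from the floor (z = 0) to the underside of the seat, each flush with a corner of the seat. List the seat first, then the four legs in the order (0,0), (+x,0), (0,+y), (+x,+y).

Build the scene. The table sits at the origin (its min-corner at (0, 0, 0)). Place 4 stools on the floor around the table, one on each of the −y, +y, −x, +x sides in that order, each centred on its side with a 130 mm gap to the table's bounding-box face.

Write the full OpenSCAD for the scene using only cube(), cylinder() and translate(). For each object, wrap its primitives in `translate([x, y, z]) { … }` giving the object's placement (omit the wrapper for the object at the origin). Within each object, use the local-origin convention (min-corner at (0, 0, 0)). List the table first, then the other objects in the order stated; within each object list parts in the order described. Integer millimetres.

translate([0, 0, 675]) cube([1682, 645, 48]);
translate([77, 77, 0]) cylinder(h = 675, r = 23);
translate([1605, 77, 0]) cylinder(h = 675, r = 23);
translate([77, 568, 0]) cylinder(h = 675, r = 23);
translate([1605, 568, 0]) cylinder(h = 675, r = 23);
translate([705, -489, 0]) {
  translate([0, 0, 364]) cube([272, 359, 26]);
  cube([28, 28, 364]);
  translate([244, 0, 0]) cube([28, 28, 364]);
  translate([0, 331, 0]) cube([28, 28, 364]);
  translate([244, 331, 0]) cube([28, 28, 364]);
}
translate([705, 775, 0]) {
  translate([0, 0, 364]) cube([272, 359, 26]);
  cube([28, 28, 364]);
  translate([244, 0, 0]) cube([28, 28, 364]);
  translate([0, 331, 0]) cube([28, 28, 364]);
  translate([244, 331, 0]) cube([28, 28, 364]);
}
translate([-402, 143, 0]) {
  translate([0, 0, 364]) cube([272, 359, 26]);
  cube([28, 28, 364]);
  translate([244, 0, 0]) cube([28, 28, 364]);
  translate([0, 331, 0]) cube([28, 28, 364]);
  translate([244, 331, 0]) cube([28, 28, 364]);
}
translate([1812, 143, 0]) {
  translate([0, 0, 364]) cube([272, 359, 26]);
  cube([28, 28, 364]);
  translate([244, 0, 0]) cube([28, 28, 364]);
  translate([0, 331, 0]) cube([28, 28, 364]);
  translate([244, 331, 0]) cube([28, 28, 364]);
}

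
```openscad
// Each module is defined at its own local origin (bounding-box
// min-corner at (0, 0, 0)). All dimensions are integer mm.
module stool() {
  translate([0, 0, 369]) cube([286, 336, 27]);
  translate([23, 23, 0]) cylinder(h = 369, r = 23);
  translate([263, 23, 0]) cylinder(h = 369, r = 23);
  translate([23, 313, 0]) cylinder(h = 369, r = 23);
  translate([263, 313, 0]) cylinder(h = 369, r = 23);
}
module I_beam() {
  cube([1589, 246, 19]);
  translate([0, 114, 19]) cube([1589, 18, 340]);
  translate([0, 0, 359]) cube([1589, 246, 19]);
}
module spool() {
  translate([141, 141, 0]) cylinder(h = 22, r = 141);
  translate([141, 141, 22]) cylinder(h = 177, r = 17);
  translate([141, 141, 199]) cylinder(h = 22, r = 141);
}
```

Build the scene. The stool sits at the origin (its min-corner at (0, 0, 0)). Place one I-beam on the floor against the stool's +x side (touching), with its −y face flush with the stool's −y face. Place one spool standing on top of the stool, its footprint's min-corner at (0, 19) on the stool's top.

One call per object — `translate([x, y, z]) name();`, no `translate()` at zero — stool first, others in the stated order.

stool();
translate([286, 0, 0]) I_beam();
translate([0, 19, 396]) spool();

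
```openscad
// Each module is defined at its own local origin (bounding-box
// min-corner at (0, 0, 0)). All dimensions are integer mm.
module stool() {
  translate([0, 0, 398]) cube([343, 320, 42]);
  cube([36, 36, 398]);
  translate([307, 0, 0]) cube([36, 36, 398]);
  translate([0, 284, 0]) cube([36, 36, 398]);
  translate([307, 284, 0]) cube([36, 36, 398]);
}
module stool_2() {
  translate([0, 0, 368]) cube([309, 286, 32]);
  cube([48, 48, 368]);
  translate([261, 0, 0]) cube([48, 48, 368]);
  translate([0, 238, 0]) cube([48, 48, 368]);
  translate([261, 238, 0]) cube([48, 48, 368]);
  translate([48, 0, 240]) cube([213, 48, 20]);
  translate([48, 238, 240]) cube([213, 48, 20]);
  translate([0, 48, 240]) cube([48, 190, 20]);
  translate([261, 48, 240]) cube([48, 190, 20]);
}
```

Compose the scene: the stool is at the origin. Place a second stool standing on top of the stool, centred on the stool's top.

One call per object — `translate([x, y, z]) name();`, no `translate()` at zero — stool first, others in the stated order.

stool();
translate([17, 17, 440]) stool_2();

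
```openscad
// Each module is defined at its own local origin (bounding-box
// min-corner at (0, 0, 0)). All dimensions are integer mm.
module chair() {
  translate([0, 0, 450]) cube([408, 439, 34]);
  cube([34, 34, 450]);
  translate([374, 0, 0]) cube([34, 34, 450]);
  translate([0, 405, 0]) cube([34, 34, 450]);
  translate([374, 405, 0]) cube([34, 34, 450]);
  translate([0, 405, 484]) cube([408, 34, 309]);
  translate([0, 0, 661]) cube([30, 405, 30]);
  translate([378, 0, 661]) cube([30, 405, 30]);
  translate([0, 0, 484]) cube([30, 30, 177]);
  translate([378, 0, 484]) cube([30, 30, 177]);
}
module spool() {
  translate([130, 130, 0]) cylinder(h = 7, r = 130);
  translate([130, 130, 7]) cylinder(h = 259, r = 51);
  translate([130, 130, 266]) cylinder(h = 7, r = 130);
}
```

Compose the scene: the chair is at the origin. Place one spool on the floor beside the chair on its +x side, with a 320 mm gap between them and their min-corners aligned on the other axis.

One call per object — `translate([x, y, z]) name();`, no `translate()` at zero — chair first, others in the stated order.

chair();
translate([728, 0, 0]) spool();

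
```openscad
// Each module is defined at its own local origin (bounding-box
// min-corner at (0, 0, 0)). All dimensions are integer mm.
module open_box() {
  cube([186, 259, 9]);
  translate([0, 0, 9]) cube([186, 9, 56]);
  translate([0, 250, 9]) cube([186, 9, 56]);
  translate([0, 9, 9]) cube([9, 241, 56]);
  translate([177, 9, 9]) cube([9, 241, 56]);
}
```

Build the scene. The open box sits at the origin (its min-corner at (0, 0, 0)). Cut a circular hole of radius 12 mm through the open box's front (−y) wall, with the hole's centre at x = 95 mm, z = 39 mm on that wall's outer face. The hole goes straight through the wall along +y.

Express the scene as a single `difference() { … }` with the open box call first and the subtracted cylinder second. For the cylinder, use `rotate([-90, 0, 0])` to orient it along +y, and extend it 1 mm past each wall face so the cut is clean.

difference() {
  open_box();
  translate([95, -1, 39]) rotate([-90, 0, 0]) cylinder(h = 11, r = 12);
}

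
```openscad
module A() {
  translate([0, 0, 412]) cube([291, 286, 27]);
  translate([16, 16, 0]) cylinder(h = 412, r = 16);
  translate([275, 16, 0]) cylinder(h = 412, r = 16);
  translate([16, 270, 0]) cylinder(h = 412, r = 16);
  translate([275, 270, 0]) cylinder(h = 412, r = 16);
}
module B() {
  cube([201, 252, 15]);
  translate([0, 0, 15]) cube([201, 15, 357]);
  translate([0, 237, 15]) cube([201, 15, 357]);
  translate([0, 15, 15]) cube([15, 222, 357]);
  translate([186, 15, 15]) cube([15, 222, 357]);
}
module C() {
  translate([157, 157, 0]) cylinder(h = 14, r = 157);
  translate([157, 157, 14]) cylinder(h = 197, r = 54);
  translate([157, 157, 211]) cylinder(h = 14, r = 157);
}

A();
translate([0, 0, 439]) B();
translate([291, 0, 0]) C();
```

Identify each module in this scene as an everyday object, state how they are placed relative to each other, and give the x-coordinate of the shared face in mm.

The stool's +x face and the spool's −x face are both at x = 291 mm.

A is a stool. B is an open box. C is a spool. The open box is on top of the stool. The spool is against the stool's +x side, with their −y faces flush. The x-coordinate of the shared face is 291 mm.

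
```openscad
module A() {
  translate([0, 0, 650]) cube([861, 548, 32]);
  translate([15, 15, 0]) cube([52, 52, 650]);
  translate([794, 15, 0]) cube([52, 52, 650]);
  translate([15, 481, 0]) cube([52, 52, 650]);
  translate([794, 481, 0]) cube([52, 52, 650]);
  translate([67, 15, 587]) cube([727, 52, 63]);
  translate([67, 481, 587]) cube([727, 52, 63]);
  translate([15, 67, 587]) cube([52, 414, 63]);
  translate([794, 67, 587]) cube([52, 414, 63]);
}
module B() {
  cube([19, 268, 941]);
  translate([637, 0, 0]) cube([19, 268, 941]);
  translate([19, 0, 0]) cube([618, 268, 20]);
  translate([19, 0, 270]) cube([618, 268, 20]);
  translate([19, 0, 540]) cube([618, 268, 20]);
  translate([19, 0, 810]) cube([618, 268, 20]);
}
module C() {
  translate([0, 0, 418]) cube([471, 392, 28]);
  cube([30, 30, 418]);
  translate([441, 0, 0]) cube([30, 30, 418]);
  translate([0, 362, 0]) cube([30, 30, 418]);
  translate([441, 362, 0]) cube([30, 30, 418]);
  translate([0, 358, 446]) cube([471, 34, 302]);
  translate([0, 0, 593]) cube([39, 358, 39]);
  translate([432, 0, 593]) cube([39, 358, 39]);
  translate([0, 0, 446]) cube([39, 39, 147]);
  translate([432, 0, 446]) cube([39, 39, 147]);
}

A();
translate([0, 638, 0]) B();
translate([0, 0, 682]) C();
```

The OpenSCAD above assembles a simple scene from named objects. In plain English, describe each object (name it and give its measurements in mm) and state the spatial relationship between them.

A is a table with a 861×548 mm rectangular top, 32 mm thick, top surface at z = 682 mm, supported by four 52×52 mm square legs, each inset 15 mm from the nearest pair of top edges, running from the floor. Four apron rails, 52 mm thick and 63 mm tall, run between adjacent legs with their top edges flush with the underside of the top and their outer faces flush with the legs' outer faces.

B is a bookshelf 656 mm wide overall, 268 mm deep and 941 mm tall. The two sides are 19 mm thick vertical panels. 4 horizontal shelves of 20 mm thickness span between the inner faces of the sides; the lowest shelf sits on the floor and shelves are stacked with a clear vertical gap of 250 mm between each pair.

C is a chair: 471×392 mm seat, 28 mm thick, top at z = 446 mm, on four 30 mm square corner legs flush with the seat edges. A 34 mm thick backrest slab spans the full seat width, extending 302 mm above the seat top, its back face flush with the seat's +y edge. Two armrests of 39×39 mm section run along each side from the seat's front edge to the front of the backrest, top faces 186 mm above the seat top and outer faces flush with the seat's x-edges; a 39×39 mm post under the front of each armrest stands on the seat at the front corner.

The bookshelf is on the floor beside the table on its +y side. The chair is on top of the table.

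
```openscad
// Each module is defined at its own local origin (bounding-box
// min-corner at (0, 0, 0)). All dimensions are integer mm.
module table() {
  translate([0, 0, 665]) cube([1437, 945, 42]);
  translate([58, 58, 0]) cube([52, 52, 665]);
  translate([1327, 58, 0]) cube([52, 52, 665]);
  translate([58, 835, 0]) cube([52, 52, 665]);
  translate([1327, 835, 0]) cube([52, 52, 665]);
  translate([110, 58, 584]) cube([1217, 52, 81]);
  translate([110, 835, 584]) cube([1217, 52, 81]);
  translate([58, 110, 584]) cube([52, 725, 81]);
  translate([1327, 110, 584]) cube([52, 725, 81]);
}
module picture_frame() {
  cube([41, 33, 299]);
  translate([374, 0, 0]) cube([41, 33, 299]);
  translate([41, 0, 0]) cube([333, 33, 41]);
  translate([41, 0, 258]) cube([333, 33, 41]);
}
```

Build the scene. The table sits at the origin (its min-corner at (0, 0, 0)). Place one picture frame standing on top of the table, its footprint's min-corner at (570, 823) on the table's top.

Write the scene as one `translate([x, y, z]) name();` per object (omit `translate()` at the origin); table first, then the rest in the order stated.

table();
translate([570, 823, 707]) picture_frame();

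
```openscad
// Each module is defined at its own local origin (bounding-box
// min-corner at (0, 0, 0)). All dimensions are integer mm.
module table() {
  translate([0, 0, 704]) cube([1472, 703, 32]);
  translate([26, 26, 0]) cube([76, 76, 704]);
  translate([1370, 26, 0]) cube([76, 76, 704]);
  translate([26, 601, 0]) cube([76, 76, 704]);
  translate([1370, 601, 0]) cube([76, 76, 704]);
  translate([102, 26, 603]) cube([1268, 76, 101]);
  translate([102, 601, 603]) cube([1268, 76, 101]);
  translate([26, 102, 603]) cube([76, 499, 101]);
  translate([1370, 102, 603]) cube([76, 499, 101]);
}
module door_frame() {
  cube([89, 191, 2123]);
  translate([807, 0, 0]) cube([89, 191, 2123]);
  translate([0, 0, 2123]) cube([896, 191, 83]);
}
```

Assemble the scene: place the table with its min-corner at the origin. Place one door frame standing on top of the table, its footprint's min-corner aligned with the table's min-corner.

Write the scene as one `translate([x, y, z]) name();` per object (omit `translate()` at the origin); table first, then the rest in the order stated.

table();
translate([0, 0, 736]) door_frame();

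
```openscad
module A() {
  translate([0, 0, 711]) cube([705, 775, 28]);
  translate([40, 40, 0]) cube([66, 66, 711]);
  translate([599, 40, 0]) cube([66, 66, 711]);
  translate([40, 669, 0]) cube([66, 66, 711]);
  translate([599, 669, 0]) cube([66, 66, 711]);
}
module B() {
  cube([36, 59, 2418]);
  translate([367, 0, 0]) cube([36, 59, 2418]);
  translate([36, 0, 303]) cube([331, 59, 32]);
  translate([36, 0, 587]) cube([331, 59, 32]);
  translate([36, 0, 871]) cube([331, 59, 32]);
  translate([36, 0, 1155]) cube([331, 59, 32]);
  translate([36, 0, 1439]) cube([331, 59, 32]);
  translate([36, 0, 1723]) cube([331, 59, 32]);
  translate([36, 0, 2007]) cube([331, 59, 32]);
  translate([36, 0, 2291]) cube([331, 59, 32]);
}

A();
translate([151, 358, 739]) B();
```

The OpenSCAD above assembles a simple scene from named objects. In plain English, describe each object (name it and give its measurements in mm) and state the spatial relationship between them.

A is a table: top 705 mm (x) × 775 mm (y), 28 mm thick, upper face at z = 739 mm, on four 66×66 mm square legs, each inset 40 mm from the nearest pair of top edges, running from z = 0 to the bottom of the top.

B is a straight ladder. Two 36×59 mm vertical rails, 2418 mm tall, stand 403 mm apart (outside-to-outside) with their front faces coplanar on the −y side. 8 rungs, each 59 mm deep and 32 mm tall, span between the inner faces of the rails, front faces flush with the rails. The lowest rung's underside is at z = 303 mm and rungs are spaced 284 mm apart (underside to underside).

The ladder is on top of the table, centred.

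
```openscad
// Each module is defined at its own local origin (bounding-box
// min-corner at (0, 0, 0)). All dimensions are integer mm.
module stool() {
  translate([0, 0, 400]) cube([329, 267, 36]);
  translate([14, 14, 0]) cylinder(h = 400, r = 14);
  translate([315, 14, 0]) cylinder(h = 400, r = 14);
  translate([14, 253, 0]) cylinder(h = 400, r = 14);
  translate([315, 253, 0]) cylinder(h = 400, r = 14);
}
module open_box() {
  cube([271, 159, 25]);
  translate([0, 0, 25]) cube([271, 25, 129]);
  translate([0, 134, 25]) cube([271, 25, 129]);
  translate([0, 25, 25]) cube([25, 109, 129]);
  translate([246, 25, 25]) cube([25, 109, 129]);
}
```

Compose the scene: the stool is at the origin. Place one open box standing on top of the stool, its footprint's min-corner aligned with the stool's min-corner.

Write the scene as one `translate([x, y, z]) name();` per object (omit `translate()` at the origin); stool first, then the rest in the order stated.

stool();
translate([0, 0, 436]) open_box();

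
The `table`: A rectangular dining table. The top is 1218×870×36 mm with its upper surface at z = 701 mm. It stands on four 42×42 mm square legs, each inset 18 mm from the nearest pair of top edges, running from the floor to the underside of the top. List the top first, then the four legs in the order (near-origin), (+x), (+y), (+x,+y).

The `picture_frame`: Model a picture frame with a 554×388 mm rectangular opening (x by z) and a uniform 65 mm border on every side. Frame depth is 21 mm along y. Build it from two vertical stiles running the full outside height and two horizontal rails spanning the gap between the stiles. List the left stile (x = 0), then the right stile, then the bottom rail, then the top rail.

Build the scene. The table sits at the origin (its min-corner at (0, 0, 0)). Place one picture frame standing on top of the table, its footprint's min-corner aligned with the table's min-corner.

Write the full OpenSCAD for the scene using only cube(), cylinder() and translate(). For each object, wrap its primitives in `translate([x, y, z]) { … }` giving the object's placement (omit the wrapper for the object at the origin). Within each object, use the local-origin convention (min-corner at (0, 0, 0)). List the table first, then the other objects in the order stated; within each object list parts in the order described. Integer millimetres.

translate([0, 0, 665]) cube([1218, 870, 36]);
translate([18, 18, 0]) cube([42, 42, 665]);
translate([1158, 18, 0]) cube([42, 42, 665]);
translate([18, 810, 0]) cube([42, 42, 665]);
translate([1158, 810, 0]) cube([42, 42, 665]);
translate([0, 0, 701]) {
  cube([65, 21, 518]);
  translate([619, 0, 0]) cube([65, 21, 518]);
  translate([65, 0, 0]) cube([554, 21, 65]);
  translate([65, 0, 453]) cube([554, 21, 65]);
}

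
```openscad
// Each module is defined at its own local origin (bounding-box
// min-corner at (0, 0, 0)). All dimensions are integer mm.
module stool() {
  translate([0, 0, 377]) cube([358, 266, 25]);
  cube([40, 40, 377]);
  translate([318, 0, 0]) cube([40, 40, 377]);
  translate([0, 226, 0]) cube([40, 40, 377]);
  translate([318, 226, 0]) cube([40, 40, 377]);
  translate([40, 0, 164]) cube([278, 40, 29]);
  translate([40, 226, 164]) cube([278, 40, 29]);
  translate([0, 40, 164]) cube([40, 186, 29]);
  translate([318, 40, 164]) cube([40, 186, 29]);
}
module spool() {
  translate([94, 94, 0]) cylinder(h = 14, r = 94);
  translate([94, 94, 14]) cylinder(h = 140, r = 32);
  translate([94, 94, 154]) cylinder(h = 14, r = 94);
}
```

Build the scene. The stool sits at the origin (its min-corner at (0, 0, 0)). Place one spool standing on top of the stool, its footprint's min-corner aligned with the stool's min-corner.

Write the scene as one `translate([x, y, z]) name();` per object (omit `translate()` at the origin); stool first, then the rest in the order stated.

stool();
translate([0, 0, 402]) spool();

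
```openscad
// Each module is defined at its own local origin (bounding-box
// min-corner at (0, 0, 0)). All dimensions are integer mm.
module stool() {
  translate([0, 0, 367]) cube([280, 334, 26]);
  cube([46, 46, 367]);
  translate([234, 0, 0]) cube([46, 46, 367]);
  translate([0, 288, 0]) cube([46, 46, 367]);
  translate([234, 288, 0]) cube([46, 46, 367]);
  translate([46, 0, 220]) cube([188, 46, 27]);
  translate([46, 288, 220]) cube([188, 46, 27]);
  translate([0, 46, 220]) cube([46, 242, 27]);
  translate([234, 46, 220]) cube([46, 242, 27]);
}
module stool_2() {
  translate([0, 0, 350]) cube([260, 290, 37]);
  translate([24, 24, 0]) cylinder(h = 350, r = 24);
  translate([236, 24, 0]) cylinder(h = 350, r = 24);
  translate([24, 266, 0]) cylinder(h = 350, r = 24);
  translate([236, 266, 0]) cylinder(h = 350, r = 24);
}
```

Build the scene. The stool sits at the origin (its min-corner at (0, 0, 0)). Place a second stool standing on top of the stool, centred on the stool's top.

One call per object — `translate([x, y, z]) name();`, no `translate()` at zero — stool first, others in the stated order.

stool();
translate([10, 22, 393]) stool_2();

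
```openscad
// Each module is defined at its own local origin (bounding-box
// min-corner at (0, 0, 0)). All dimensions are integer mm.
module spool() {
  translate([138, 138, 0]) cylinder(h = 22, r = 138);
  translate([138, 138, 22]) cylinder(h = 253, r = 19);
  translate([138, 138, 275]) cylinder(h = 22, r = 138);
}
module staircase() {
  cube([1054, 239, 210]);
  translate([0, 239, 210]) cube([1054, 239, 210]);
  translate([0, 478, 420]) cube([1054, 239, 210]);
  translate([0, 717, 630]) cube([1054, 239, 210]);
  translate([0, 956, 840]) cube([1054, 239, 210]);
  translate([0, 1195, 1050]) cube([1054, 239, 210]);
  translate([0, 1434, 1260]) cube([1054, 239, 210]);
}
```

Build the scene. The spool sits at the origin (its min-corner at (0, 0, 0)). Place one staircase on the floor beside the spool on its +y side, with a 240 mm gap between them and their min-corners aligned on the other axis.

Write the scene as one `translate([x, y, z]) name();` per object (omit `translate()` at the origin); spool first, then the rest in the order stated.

spool();
translate([0, 516, 0]) staircase();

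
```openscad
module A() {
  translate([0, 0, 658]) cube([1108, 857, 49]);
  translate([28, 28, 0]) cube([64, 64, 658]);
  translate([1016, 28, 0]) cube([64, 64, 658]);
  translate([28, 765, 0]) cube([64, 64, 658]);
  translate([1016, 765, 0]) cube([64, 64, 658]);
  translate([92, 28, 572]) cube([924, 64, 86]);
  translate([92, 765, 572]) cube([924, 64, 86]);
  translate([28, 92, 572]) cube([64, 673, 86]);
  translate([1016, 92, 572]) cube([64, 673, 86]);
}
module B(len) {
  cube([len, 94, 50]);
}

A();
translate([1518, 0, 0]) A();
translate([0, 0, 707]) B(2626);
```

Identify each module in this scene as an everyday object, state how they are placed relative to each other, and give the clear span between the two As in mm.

Second table starts at x = 1518; first ends at x = 1108; clear span = 1518 − 1108 = 410 mm.

A is a table. B is a beam. A beam spans the tops of two tables. The clear span between the two tables is 410 mm.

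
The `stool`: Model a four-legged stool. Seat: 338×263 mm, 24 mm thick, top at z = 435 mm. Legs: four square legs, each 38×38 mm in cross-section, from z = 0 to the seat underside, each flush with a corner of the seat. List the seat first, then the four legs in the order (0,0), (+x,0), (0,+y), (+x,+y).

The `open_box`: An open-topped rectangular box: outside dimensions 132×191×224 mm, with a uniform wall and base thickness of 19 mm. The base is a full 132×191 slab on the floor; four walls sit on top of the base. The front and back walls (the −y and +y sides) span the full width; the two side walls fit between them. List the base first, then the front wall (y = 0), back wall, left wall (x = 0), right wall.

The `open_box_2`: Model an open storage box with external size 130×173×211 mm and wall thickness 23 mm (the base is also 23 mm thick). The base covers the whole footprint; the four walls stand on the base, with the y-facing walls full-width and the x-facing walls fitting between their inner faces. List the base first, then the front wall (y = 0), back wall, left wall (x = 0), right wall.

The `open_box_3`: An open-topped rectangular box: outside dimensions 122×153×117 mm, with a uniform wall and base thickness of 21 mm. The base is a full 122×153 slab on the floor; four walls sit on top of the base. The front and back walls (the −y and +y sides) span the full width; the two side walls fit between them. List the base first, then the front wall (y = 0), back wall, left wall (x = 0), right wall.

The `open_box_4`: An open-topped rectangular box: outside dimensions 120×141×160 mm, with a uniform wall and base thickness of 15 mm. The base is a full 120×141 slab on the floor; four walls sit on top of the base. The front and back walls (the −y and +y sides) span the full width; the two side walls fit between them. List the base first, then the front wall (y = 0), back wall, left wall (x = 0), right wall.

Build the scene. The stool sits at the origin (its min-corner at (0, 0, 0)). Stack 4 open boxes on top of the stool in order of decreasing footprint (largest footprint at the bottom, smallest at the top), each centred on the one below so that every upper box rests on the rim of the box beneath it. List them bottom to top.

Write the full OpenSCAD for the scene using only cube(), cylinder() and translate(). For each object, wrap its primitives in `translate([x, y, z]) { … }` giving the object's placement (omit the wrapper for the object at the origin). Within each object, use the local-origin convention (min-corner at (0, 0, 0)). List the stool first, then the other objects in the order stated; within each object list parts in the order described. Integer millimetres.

translate([0, 0, 411]) cube([338, 263, 24]);
cube([38, 38, 411]);
translate([300, 0, 0]) cube([38, 38, 411]);
translate([0, 225, 0]) cube([38, 38, 411]);
translate([300, 225, 0]) cube([38, 38, 411]);
translate([103, 36, 435]) {
  cube([132, 191, 19]);
  translate([0, 0, 19]) cube([132, 19, 205]);
  translate([0, 172, 19]) cube([132, 19, 205]);
  translate([0, 19, 19]) cube([19, 153, 205]);
  translate([113, 19, 19]) cube([19, 153, 205]);
}
translate([104, 45, 659]) {
  cube([130, 173, 23]);
  translate([0, 0, 23]) cube([130, 23, 188]);
  translate([0, 150, 23]) cube([130, 23, 188]);
  translate([0, 23, 23]) cube([23, 127, 188]);
  translate([107, 23, 23]) cube([23, 127, 188]);
}
translate([108, 55, 870]) {
  cube([122, 153, 21]);
  translate([0, 0, 21]) cube([122, 21, 96]);
  translate([0, 132, 21]) cube([122, 21, 96]);
  translate([0, 21, 21]) cube([21, 111, 96]);
  translate([101, 21, 21]) cube([21, 111, 96]);
}
translate([109, 61, 987]) {
  cube([120, 141, 15]);
  translate([0, 0, 15]) cube([120, 15, 145]);
  translate([0, 126, 15]) cube([120, 15, 145]);
  translate([0, 15, 15]) cube([15, 111, 145]);
  translate([105, 15, 15]) cube([15, 111, 145]);
}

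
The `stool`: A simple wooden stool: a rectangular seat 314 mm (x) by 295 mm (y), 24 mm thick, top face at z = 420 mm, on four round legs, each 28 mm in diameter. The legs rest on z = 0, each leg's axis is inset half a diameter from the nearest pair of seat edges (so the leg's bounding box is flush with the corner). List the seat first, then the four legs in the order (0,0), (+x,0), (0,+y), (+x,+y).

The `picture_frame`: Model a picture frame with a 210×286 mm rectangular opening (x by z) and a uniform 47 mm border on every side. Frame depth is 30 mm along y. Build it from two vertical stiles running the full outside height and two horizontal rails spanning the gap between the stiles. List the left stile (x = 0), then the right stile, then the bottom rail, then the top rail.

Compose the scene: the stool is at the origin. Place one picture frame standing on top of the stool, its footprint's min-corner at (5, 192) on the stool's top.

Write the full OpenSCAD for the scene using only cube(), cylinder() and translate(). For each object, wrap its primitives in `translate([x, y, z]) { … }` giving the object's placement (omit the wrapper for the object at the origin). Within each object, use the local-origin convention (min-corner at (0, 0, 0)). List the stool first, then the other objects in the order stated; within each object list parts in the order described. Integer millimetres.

translate([0, 0, 396]) cube([314, 295, 24]);
translate([14, 14, 0]) cylinder(h = 396, r = 14);
translate([300, 14, 0]) cylinder(h = 396, r = 14);
translate([14, 281, 0]) cylinder(h = 396, r = 14);
translate([300, 281, 0]) cylinder(h = 396, r = 14);
translate([5, 192, 420]) {
  cube([47, 30, 380]);
  translate([257, 0, 0]) cube([47, 30, 380]);
  translate([47, 0, 0]) cube([210, 30, 47]);
  translate([47, 0, 333]) cube([210, 30, 47]);
}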